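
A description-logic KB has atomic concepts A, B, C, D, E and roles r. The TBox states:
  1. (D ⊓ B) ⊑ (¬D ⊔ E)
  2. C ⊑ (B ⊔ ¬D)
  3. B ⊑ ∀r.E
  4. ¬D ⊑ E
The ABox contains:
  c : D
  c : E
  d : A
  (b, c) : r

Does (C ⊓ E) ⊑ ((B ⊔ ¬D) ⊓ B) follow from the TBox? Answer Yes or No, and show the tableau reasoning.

No

1. (C ⊓ E) ⊑ ((B ⊔ ¬D) ⊓ B)  ⇔  ((C ⊓ E) ⊓ ((¬B ⊓ D) ⊔ ¬B)) unsat w.r.t. T
   apply at x₀: C⊑(B ⊔ ¬D)
   open: L(x₀) ⊇ {C, E, ¬B, ¬D}
2. Hence (C ⊓ E) ⊑ ((B ⊔ ¬D) ⊓ B): not entailed.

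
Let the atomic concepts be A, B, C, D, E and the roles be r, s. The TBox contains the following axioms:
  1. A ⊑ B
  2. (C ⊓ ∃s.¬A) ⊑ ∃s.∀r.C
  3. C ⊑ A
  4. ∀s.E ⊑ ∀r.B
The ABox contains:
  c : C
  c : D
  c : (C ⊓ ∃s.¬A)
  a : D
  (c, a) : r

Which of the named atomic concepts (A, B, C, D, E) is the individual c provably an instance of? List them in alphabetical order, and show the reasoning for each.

{A, B, C, D}

1. c : A?  L(c) = {C, D, (C ⊓ ∃s.¬A)} ∪ {¬A}
   clash {A, ¬A} at c — c ∈ A
2. c : B?  L(c) = {C, D, (C ⊓ ∃s.¬A)} ∪ {¬B}
   clash {B, ¬B} at c — c ∈ B
3. c : C?  L(c) = {C, D, (C ⊓ ∃s.¬A)} ∪ {¬C}
   clash {C, ¬C} at c — c ∈ C
4. c : D?  L(c) = {C, D, (C ⊓ ∃s.¬A)} ∪ {¬D}
   clash {D, ¬D} at c — c ∈ D
5. c : E?  L(c) = {C, D, (C ⊓ ∃s.¬A)} ∪ {¬E}
   apply at c: (C ⊓ ∃s.¬A)⊑∃s.∀r.C; C⊑A
   open: L(c) ⊇ {A, B, C, D, ¬E, …} (+ ∃-successors) — c ∉ E possible
6. Entailed for c: {A, B, C, D}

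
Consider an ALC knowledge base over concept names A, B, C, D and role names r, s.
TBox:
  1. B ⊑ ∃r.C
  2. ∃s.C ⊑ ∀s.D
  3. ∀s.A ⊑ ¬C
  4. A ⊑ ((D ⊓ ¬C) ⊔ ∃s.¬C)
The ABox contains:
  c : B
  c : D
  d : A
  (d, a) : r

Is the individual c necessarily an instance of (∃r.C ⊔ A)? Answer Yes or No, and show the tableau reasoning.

Yes

1. c : (∃r.C ⊔ A)?  L(c) = {B, D} ∪ {(∀r.¬C ⊓ ¬A)}
   clash {C, ¬C} at an ∃-successor — c ∈ (∃r.C ⊔ A)
2. Hence c : (∃r.C ⊔ A): entailed.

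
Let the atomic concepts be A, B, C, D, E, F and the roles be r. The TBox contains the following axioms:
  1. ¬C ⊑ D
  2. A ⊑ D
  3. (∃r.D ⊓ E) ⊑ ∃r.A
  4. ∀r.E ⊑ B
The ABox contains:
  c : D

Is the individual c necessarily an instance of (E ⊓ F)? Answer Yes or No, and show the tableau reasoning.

1. c : (E ⊓ F)?  L(c) = {D} ∪ {(¬E ⊔ ¬F)}
   open: L(c) ⊇ {D, ¬E, ∃r.¬E} (+ ∃-successors) — c ∉ (E ⊓ F) possible
2. Hence c : (E ⊓ F): not entailed.

No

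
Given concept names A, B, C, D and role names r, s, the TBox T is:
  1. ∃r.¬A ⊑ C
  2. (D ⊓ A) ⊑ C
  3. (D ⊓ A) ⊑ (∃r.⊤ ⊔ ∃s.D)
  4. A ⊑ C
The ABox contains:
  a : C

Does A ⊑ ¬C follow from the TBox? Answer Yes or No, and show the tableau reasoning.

No

1. A ⊑ ¬C  ⇔  (A ⊓ C) unsat w.r.t. T
   open: L(x₀) ⊇ {A, C, ¬D}
2. Hence A ⊑ ¬C: not entailed.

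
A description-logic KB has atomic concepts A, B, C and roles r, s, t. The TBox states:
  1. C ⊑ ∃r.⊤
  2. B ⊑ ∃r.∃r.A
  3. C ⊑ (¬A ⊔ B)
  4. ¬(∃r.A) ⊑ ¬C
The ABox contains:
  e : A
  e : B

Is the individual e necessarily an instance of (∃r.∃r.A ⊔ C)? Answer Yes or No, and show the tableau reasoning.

1. e : (∃r.∃r.A ⊔ C)?  L(e) = {A, B} ∪ {(∀r.∀r.¬A ⊓ ¬C)}
   clash {A, ¬A} at an ∃-successor — e ∈ (∃r.∃r.A ⊔ C)
2. Hence e : (∃r.∃r.A ⊔ C): entailed.

Yes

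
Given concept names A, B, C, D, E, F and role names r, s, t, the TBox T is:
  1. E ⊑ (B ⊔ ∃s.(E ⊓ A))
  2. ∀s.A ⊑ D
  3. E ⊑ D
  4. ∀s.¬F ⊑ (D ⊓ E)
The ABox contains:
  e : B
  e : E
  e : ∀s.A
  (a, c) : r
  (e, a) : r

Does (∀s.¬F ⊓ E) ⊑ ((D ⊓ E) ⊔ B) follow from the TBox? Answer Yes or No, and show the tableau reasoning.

Yes

1. (∀s.¬F ⊓ E) ⊑ ((D ⊓ E) ⊔ B)  ⇔  ((∀s.¬F ⊓ E) ⊓ ((¬D ⊔ ¬E) ⊓ ¬B)) unsat w.r.t. T
   all branches close; clash {E, ¬E} at x₀
2. Hence (∀s.¬F ⊓ E) ⊑ ((D ⊓ E) ⊔ B): entailed.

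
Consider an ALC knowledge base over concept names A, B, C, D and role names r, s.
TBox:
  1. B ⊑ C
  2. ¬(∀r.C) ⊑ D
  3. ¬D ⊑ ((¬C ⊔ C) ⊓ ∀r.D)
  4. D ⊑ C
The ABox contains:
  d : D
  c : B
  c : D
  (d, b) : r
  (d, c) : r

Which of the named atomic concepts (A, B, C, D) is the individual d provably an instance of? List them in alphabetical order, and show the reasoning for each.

{C, D}

1. d : A?  L(d) = {D} ∪ {¬A}
   apply at d: D⊑C
   open: L(d) ⊇ {C, D, ¬A, ¬B} — d ∉ A possible
2. d : B?  L(d) = {D} ∪ {¬B}
   apply at d: D⊑C
   open: L(d) ⊇ {C, D, ¬B} — d ∉ B possible
3. d : C?  L(d) = {D} ∪ {¬C}
   clash {C, ¬C} at d — d ∈ C
4. d : D?  L(d) = {D} ∪ {¬D}
   clash {D, ¬D} at d — d ∈ D
5. Entailed for d: {C, D}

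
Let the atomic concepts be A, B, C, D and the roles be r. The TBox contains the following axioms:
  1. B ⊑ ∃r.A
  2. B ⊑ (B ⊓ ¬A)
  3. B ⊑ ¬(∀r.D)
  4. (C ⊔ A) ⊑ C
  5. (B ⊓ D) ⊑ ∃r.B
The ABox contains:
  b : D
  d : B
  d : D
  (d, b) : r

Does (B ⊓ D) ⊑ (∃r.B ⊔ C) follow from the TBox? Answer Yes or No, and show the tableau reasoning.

1. (B ⊓ D) ⊑ (∃r.B ⊔ C)  ⇔  ((B ⊓ D) ⊓ (∀r.¬B ⊓ ¬C)) unsat w.r.t. T
   all branches close; clash {C, ¬C} at x₀
2. Hence (B ⊓ D) ⊑ (∃r.B ⊔ C): entailed.

Yes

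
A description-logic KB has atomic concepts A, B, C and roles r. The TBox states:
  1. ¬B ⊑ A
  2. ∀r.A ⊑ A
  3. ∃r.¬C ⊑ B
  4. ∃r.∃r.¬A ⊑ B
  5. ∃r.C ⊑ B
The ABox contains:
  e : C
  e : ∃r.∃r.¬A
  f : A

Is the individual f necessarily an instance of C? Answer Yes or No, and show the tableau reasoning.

No

1. f : C?  L(f) = {A} ∪ {¬C}
   open: L(f) ⊇ {A, ¬C, ∀r.C, ∀r.¬C, ∀r.∀r.A} — f ∉ C possible
2. Hence f : C: not entailed.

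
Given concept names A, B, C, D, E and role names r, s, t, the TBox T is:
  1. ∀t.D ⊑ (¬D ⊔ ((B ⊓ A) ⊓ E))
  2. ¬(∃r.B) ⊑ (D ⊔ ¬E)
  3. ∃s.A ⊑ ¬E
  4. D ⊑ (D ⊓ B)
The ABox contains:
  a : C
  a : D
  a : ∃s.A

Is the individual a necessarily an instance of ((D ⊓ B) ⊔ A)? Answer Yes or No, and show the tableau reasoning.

Yes

1. a : ((D ⊓ B) ⊔ A)?  L(a) = {C, D, ∃s.A} ∪ {((¬D ⊔ ¬B) ⊓ ¬A)}
   clash {B, ¬B} at a — a ∈ ((D ⊓ B) ⊔ A)
2. Hence a : ((D ⊓ B) ⊔ A): entailed.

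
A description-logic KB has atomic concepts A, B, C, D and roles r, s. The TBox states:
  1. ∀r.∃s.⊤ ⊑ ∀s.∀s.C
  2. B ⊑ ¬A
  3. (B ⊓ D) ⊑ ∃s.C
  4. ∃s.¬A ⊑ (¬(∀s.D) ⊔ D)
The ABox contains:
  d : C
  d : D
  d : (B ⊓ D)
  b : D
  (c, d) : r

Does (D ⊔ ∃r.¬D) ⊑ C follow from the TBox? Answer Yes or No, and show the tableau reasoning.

No

1. (D ⊔ ∃r.¬D) ⊑ C  ⇔  ((D ⊔ ∃r.¬D) ⊓ ¬C) unsat w.r.t. T
   open: L(x₀) ⊇ {D, ¬B, ¬C, ∀s.A, ∃r.∀s.⊥} (+ ∃-successors)
2. Hence (D ⊔ ∃r.¬D) ⊑ C: not entailed.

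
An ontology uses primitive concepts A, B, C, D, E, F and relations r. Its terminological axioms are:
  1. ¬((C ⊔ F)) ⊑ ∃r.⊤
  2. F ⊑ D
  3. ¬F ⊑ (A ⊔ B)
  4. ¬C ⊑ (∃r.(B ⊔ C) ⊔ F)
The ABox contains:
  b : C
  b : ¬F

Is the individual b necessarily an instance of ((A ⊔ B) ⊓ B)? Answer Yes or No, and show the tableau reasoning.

1. b : ((A ⊔ B) ⊓ B)?  L(b) = {C, ¬F} ∪ {((¬A ⊓ ¬B) ⊔ ¬B)}
   apply at b: ¬F⊑(A ⊔ B)
   open: L(b) ⊇ {A, C, ¬B, ¬F} — b ∉ ((A ⊔ B) ⊓ B) possible
2. Hence b : ((A ⊔ B) ⊓ B): not entailed.

No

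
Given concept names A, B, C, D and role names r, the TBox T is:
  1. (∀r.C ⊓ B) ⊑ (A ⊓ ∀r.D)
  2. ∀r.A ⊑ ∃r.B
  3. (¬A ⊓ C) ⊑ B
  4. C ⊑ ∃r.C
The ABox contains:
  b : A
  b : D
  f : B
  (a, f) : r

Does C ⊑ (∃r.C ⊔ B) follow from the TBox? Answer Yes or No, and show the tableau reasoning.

Yes

1. C ⊑ (∃r.C ⊔ B)  ⇔  (C ⊓ (∀r.¬C ⊓ ¬B)) unsat w.r.t. T
   all branches close; clash {B, ¬B} at x₀
2. Hence C ⊑ (∃r.C ⊔ B): entailed.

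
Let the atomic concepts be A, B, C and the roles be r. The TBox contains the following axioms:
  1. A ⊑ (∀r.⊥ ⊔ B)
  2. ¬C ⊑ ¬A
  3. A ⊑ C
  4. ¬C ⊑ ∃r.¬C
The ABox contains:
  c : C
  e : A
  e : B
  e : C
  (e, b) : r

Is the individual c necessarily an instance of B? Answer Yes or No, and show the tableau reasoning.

1. c : B?  L(c) = {C} ∪ {¬B}
   open: L(c) ⊇ {C, ¬A, ¬B} — c ∉ B possible
2. Hence c : B: not entailed.

No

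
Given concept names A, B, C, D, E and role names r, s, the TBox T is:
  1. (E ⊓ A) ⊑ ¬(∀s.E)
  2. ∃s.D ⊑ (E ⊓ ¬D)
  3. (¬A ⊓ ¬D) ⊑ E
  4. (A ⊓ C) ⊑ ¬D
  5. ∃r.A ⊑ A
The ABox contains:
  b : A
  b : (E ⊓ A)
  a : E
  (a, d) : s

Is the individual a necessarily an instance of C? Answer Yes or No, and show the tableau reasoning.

No

1. a : C?  L(a) = {E} ∪ {¬C}
   open: L(a) ⊇ {E, ¬A, ¬C, ∀r.¬A, ∀s.¬D} — a ∉ C possible
2. Hence a : C: not entailed.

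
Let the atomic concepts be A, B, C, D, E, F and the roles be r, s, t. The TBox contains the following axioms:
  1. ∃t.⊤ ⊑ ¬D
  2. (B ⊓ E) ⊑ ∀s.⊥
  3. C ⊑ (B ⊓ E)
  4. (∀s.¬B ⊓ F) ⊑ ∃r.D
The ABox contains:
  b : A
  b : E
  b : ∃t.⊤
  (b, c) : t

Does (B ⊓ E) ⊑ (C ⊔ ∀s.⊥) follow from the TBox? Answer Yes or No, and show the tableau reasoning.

Yes

1. (B ⊓ E) ⊑ (C ⊔ ∀s.⊥)  ⇔  ((B ⊓ E) ⊓ (¬C ⊓ ∃s.⊤)) unsat w.r.t. T
   all branches close; clash ⊥ at an ∃-successor
2. Hence (B ⊓ E) ⊑ (C ⊔ ∀s.⊥): entailed.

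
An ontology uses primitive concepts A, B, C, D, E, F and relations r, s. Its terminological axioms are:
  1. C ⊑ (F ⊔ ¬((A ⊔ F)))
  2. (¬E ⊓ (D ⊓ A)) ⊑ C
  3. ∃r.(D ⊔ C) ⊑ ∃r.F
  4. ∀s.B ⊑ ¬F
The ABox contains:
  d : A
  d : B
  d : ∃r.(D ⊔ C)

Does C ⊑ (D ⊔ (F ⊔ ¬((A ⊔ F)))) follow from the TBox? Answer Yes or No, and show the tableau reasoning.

1. C ⊑ (D ⊔ (F ⊔ ¬((A ⊔ F))))  ⇔  (C ⊓ (¬D ⊓ (¬F ⊓ (A ⊔ F)))) unsat w.r.t. T
   all branches close; clash {F, ¬F} at x₀
2. Hence C ⊑ (D ⊔ (F ⊔ ¬((A ⊔ F)))): entailed.

Yes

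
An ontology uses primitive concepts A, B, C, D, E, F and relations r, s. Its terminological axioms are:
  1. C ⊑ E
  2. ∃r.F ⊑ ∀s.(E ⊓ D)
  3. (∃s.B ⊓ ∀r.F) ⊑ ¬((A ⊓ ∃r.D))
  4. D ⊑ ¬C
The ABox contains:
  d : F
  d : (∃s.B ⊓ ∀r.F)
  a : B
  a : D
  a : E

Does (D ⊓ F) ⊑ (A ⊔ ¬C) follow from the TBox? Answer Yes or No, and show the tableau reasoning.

Yes

1. (D ⊓ F) ⊑ (A ⊔ ¬C)  ⇔  ((D ⊓ F) ⊓ (¬A ⊓ C)) unsat w.r.t. T
   all branches close; clash {C, ¬C} at x₀
2. Hence (D ⊓ F) ⊑ (A ⊔ ¬C): entailed.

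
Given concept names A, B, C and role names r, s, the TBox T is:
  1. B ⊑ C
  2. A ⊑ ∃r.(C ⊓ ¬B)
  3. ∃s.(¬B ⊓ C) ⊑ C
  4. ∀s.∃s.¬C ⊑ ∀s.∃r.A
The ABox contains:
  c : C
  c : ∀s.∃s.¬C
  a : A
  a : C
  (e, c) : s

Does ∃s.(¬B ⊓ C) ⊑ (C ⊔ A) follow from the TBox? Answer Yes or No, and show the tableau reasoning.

Yes

1. ∃s.(¬B ⊓ C) ⊑ (C ⊔ A)  ⇔  (∃s.(¬B ⊓ C) ⊓ (¬C ⊓ ¬A)) unsat w.r.t. T
   all branches close; clash {C, ¬C} at x₀
2. Hence ∃s.(¬B ⊓ C) ⊑ (C ⊔ A): entailed.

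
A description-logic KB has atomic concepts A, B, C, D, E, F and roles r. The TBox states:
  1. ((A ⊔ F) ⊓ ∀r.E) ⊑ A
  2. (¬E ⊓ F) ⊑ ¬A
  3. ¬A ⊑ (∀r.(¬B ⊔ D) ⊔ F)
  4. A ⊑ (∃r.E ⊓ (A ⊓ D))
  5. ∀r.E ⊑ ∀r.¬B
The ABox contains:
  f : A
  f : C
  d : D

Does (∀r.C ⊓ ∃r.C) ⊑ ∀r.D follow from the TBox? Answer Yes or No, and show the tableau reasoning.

1. (∀r.C ⊓ ∃r.C) ⊑ ∀r.D  ⇔  ((∀r.C ⊓ ∃r.C) ⊓ ∃r.¬D) unsat w.r.t. T
   open: L(x₀) ⊇ {E, ¬A, ∀r.(¬B ⊔ D), ∀r.C, ∃r.C, …} (+ ∃-successors)
2. Hence (∀r.C ⊓ ∃r.C) ⊑ ∀r.D: not entailed.

No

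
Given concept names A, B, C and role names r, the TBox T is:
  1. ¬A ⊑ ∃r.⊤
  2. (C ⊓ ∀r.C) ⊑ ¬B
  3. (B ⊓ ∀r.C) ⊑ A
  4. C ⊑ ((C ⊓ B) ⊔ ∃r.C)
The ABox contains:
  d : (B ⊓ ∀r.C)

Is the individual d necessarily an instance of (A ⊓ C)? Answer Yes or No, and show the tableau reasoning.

No

1. d : (A ⊓ C)?  L(d) = {(B ⊓ ∀r.C)} ∪ {(¬A ⊔ ¬C)}
   apply at d: (B ⊓ ∀r.C)⊑A
   open: L(d) ⊇ {A, B, ¬C, ∀r.C} — d ∉ (A ⊓ C) possible
2. Hence d : (A ⊓ C): not entailed.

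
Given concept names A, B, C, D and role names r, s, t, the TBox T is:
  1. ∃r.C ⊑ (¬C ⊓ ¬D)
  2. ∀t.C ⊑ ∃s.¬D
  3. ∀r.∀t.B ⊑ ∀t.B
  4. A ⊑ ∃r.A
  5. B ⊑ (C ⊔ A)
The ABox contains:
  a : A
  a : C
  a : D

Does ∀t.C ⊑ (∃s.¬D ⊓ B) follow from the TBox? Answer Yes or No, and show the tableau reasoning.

No

1. ∀t.C ⊑ (∃s.¬D ⊓ B)  ⇔  (∀t.C ⊓ (∀s.D ⊔ ¬B)) unsat w.r.t. T
   apply at x₀: ∀t.C⊑∃s.¬D
   open: L(x₀) ⊇ {¬A, ¬B, ∀r.¬C, ∀t.C, ∃r.∃t.¬B, …} (+ ∃-successors)
2. Hence ∀t.C ⊑ (∃s.¬D ⊓ B): not entailed.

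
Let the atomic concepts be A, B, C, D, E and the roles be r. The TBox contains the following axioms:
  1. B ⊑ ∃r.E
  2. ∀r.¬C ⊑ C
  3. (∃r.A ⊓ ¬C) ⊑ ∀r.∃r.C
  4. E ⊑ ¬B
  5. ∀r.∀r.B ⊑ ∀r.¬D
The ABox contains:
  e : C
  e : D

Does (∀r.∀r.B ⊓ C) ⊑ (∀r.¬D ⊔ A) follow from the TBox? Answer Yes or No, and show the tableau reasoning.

Yes

1. (∀r.∀r.B ⊓ C) ⊑ (∀r.¬D ⊔ A)  ⇔  ((∀r.∀r.B ⊓ C) ⊓ (∃r.D ⊓ ¬A)) unsat w.r.t. T
   all branches close; clash {D, ¬D} at an ∃-successor
2. Hence (∀r.∀r.B ⊓ C) ⊑ (∀r.¬D ⊔ A): entailed.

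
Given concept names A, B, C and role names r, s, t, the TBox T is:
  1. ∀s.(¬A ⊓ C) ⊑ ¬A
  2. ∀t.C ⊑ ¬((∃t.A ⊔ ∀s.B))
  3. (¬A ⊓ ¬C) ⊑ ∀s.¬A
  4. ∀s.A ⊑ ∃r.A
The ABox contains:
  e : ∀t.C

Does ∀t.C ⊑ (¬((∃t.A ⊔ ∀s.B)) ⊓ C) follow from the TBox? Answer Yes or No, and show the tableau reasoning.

1. ∀t.C ⊑ (¬((∃t.A ⊔ ∀s.B)) ⊓ C)  ⇔  (∀t.C ⊓ ((∃t.A ⊔ ∀s.B) ⊔ ¬C)) unsat w.r.t. T
   apply at x₀: ∀t.C⊑¬((∃t.A ⊔ ∀s.B))
   open: L(x₀) ⊇ {A, ¬C, ∀t.C, ∀t.¬A, ∃s.(A ⊔ ¬C), …} (+ ∃-successors)
2. Hence ∀t.C ⊑ (¬((∃t.A ⊔ ∀s.B)) ⊓ C): not entailed.

No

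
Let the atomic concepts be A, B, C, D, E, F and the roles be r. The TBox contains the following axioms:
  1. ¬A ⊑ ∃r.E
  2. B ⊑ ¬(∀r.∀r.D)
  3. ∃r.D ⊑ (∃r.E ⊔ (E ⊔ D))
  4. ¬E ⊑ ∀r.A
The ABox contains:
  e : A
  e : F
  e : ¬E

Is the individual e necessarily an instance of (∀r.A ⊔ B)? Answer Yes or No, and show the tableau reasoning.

Yes

1. e : (∀r.A ⊔ B)?  L(e) = {A, F, ¬E} ∪ {(∃r.¬A ⊓ ¬B)}
   clash {A, ¬A} at an ∃-successor — e ∈ (∀r.A ⊔ B)
2. Hence e : (∀r.A ⊔ B): entailed.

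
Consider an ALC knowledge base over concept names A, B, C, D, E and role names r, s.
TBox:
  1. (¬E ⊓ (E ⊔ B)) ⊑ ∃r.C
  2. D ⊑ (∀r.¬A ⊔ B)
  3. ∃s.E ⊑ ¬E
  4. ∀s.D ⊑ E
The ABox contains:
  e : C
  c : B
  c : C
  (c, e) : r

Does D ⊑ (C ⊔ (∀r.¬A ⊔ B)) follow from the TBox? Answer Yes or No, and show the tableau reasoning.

1. D ⊑ (C ⊔ (∀r.¬A ⊔ B))  ⇔  (D ⊓ (¬C ⊓ (∃r.A ⊓ ¬B))) unsat w.r.t. T
   all branches close; clash {E, ¬E} at x₀
2. Hence D ⊑ (C ⊔ (∀r.¬A ⊔ B)): entailed.

Yes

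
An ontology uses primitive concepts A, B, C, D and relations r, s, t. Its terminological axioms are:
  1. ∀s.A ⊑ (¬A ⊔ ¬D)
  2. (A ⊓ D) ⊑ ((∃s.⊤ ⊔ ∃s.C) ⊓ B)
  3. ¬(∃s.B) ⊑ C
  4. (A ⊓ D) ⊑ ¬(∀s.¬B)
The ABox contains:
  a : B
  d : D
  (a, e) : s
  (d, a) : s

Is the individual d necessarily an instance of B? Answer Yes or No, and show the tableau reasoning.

1. d : B?  L(d) = {D} ∪ {¬B}
   open: L(d) ⊇ {D, ¬A, ¬B, ∃s.B, ∃s.¬A} (+ ∃-successors) — d ∉ B possible
2. Hence d : B: not entailed.

No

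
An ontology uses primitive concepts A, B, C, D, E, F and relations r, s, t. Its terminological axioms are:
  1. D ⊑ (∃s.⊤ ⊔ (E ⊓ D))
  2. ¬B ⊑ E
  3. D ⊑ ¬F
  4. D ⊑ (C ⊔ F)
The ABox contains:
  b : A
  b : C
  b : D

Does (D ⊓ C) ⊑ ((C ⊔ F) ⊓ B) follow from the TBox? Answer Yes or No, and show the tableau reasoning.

1. (D ⊓ C) ⊑ ((C ⊔ F) ⊓ B)  ⇔  ((D ⊓ C) ⊓ ((¬C ⊓ ¬F) ⊔ ¬B)) unsat w.r.t. T
   apply at x₀: D⊑(∃s.⊤ ⊔ (E ⊓ D)); D⊑¬F; D⊑(C ⊔ F)
   open: L(x₀) ⊇ {C, D, E, ¬B, ¬F, …} (+ ∃-successors)
2. Hence (D ⊓ C) ⊑ ((C ⊔ F) ⊓ B): not entailed.

No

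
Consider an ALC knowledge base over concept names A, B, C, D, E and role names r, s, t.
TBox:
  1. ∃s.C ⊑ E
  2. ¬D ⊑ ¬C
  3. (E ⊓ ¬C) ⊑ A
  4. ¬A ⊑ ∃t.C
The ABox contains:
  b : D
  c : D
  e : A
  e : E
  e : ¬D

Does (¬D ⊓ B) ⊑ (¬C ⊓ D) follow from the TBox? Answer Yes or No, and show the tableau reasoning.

1. (¬D ⊓ B) ⊑ (¬C ⊓ D)  ⇔  ((¬D ⊓ B) ⊓ (C ⊔ ¬D)) unsat w.r.t. T
   apply at x₀: ¬D⊑¬C
   open: L(x₀) ⊇ {A, B, ¬C, ¬D, ∀s.¬C}
2. Hence (¬D ⊓ B) ⊑ (¬C ⊓ D): not entailed.

No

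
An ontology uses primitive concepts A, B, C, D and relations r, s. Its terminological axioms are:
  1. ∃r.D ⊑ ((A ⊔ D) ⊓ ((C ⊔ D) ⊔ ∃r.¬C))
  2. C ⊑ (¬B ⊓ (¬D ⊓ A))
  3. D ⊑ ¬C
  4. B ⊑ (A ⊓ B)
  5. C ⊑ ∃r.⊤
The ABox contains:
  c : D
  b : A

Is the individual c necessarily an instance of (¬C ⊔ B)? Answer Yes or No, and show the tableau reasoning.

1. c : (¬C ⊔ B)?  L(c) = {D} ∪ {(C ⊓ ¬B)}
   clash {C, ¬C} at c — c ∈ (¬C ⊔ B)
2. Hence c : (¬C ⊔ B): entailed.

Yes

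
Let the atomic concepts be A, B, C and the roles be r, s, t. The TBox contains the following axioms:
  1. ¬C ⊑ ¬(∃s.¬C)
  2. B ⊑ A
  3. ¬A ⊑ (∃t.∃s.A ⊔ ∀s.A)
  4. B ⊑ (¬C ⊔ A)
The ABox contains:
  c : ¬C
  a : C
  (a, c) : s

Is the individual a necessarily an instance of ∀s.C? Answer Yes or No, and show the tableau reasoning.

1. a : ∀s.C?  L(a) = {C} ∪ {∃s.¬C}
   open: L(a) ⊇ {A, C, ¬B, ∃s.¬C} (+ ∃-successors) — a ∉ ∀s.C possible
2. Hence a : ∀s.C: not entailed.

No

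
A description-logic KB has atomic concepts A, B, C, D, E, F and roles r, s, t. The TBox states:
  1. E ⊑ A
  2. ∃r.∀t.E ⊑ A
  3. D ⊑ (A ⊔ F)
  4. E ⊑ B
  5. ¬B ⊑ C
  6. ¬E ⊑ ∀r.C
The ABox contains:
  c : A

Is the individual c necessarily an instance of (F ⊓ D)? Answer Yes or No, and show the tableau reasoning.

No

1. c : (F ⊓ D)?  L(c) = {A} ∪ {(¬F ⊔ ¬D)}
   open: L(c) ⊇ {A, B, E, ¬D} — c ∉ (F ⊓ D) possible
2. Hence c : (F ⊓ D): not entailed.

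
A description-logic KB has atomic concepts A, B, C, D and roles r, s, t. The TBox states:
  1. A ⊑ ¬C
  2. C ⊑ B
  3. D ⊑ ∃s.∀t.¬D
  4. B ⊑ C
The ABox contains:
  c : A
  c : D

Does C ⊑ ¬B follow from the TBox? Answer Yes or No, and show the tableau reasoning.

No

1. C ⊑ ¬B  ⇔  (C ⊓ B) unsat w.r.t. T
   open: L(x₀) ⊇ {B, C, ¬A, ¬D}
2. Hence C ⊑ ¬B: not entailed.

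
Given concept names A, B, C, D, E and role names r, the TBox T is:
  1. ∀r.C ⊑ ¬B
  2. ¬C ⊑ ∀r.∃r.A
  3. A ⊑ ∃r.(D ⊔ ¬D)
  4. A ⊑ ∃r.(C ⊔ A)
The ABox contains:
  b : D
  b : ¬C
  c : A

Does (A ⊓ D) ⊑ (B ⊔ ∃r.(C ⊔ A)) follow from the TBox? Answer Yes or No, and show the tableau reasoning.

1. (A ⊓ D) ⊑ (B ⊔ ∃r.(C ⊔ A))  ⇔  ((A ⊓ D) ⊓ (¬B ⊓ ∀r.(¬C ⊓ ¬A))) unsat w.r.t. T
   all branches close; clash {A, ¬A} at an ∃-successor
2. Hence (A ⊓ D) ⊑ (B ⊔ ∃r.(C ⊔ A)): entailed.

Yes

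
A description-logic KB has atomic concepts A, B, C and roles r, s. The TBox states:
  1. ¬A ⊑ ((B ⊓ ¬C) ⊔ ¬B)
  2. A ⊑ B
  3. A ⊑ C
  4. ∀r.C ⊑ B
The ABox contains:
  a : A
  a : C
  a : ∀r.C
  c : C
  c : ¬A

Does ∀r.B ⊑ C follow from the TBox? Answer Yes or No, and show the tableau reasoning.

No

1. ∀r.B ⊑ C  ⇔  (∀r.B ⊓ ¬C) unsat w.r.t. T
   open: L(x₀) ⊇ {B, ¬A, ¬C, ∀r.B, ∃r.¬C} (+ ∃-successors)
2. Hence ∀r.B ⊑ C: not entailed.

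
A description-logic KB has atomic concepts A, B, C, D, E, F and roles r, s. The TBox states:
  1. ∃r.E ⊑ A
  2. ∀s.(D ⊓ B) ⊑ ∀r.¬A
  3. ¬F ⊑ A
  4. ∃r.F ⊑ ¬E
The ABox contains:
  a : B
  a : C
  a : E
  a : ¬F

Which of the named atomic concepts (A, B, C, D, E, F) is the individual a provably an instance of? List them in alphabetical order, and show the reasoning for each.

1. a : A?  L(a) = {B, C, E, ¬F} ∪ {¬A}
   clash {A, ¬A} at a — a ∈ A
2. a : B?  L(a) = {B, C, E, ¬F} ∪ {¬B}
   clash {B, ¬B} at a — a ∈ B
3. a : C?  L(a) = {B, C, E, ¬F} ∪ {¬C}
   clash {C, ¬C} at a — a ∈ C
4. a : D?  L(a) = {B, C, E, ¬F} ∪ {¬D}
   apply at a: ¬F⊑A
   open: L(a) ⊇ {A, B, C, E, ¬D, …} (+ ∃-successors) — a ∉ D possible
5. a : E?  L(a) = {B, C, E, ¬F} ∪ {¬E}
   clash {E, ¬E} at a — a ∈ E
6. a : F?  L(a) = {B, C, E, ¬F} ∪ {¬F}
   apply at a: ¬F⊑A
   open: L(a) ⊇ {A, B, C, E, ¬F, …} (+ ∃-successors) — a ∉ F possible
7. Entailed for a: {A, B, C, E}

{A, B, C, E}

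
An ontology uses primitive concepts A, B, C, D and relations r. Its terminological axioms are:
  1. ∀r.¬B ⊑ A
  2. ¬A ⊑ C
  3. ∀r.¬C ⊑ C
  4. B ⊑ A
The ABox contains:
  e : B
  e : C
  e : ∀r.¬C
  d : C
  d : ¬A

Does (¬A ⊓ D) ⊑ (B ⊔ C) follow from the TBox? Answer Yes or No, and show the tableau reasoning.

1. (¬A ⊓ D) ⊑ (B ⊔ C)  ⇔  ((¬A ⊓ D) ⊓ (¬B ⊓ ¬C)) unsat w.r.t. T
   all branches close; clash {C, ¬C} at x₀
2. Hence (¬A ⊓ D) ⊑ (B ⊔ C): entailed.

Yes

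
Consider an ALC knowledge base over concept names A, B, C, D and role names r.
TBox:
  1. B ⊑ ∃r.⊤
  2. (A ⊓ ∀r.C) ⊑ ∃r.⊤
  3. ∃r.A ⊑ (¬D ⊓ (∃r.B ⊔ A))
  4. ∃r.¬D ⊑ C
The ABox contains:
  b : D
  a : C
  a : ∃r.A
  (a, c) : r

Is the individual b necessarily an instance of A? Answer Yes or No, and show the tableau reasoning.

No

1. b : A?  L(b) = {D} ∪ {¬A}
   open: L(b) ⊇ {D, ¬A, ¬B, ∀r.D, ∀r.¬A} — b ∉ A possible
2. Hence b : A: not entailed.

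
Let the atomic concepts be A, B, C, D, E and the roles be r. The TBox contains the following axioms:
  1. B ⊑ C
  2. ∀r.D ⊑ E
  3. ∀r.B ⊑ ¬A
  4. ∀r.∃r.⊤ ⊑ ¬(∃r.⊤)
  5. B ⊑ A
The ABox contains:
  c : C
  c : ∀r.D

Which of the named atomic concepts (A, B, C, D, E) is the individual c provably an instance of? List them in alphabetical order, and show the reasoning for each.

1. c : A?  L(c) = {C, ∀r.D} ∪ {¬A}
   apply at c: ∀r.D⊑E
   open: L(c) ⊇ {C, E, ¬A, ¬B, ∀r.D, …} (+ ∃-successors) — c ∉ A possible
2. c : B?  L(c) = {C, ∀r.D} ∪ {¬B}
   apply at c: ∀r.D⊑E
   open: L(c) ⊇ {C, E, ¬B, ∀r.D, ∃r.¬B, …} (+ ∃-successors) — c ∉ B possible
3. c : C?  L(c) = {C, ∀r.D} ∪ {¬C}
   clash {C, ¬C} at c — c ∈ C
4. c : D?  L(c) = {C, ∀r.D} ∪ {¬D}
   apply at c: ∀r.D⊑E
   open: L(c) ⊇ {C, E, ¬B, ¬D, ∀r.D, …} (+ ∃-successors) — c ∉ D possible
5. c : E?  L(c) = {C, ∀r.D} ∪ {¬E}
   clash {A, ¬A} at c — c ∈ E
6. Entailed for c: {C, E}

{C, E}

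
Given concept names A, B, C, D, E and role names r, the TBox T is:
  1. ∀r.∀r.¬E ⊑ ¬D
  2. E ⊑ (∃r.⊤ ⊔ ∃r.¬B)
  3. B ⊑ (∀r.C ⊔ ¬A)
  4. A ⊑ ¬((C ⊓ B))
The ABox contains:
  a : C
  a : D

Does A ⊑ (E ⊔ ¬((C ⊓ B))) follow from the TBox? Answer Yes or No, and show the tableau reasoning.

Yes

1. A ⊑ (E ⊔ ¬((C ⊓ B)))  ⇔  (A ⊓ (¬E ⊓ (C ⊓ B))) unsat w.r.t. T
   all branches close; clash {B, ¬B} at x₀
2. Hence A ⊑ (E ⊔ ¬((C ⊓ B))): entailed.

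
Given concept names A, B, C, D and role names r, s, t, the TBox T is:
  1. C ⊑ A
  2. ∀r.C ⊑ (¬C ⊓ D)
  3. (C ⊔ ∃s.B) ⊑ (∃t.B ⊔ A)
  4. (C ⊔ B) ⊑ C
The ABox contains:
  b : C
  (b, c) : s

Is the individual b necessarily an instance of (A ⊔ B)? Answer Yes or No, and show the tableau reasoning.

Yes

1. b : (A ⊔ B)?  L(b) = {C} ∪ {(¬A ⊓ ¬B)}
   clash {A, ¬A} at b — b ∈ (A ⊔ B)
2. Hence b : (A ⊔ B): entailed.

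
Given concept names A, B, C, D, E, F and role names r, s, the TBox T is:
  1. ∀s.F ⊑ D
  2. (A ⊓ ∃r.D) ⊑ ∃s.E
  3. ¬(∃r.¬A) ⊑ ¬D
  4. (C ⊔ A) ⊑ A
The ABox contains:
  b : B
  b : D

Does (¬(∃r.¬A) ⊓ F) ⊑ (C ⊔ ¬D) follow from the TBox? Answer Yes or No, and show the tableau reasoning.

1. (¬(∃r.¬A) ⊓ F) ⊑ (C ⊔ ¬D)  ⇔  ((∀r.A ⊓ F) ⊓ (¬C ⊓ D)) unsat w.r.t. T
   all branches close; clash {D, ¬D} at x₀
2. Hence (¬(∃r.¬A) ⊓ F) ⊑ (C ⊔ ¬D): entailed.

Yes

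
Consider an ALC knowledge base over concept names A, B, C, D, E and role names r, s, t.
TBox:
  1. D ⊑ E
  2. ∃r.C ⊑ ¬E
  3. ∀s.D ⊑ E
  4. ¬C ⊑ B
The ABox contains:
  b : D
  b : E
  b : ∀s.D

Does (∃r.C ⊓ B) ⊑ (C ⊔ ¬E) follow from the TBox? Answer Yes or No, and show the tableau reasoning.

1. (∃r.C ⊓ B) ⊑ (C ⊔ ¬E)  ⇔  ((∃r.C ⊓ B) ⊓ (¬C ⊓ E)) unsat w.r.t. T
   all branches close; clash {E, ¬E} at x₀
2. Hence (∃r.C ⊓ B) ⊑ (C ⊔ ¬E): entailed.

Yes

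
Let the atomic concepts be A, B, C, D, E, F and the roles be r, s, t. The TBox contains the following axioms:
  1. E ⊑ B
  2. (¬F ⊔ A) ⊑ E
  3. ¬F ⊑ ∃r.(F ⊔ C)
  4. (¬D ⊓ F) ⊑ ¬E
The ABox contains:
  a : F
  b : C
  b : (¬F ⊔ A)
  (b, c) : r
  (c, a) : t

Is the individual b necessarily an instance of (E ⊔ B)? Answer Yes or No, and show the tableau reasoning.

Yes

1. b : (E ⊔ B)?  L(b) = {C, (¬F ⊔ A)} ∪ {(¬E ⊓ ¬B)}
   clash {E, ¬E} at b — b ∈ (E ⊔ B)
2. Hence b : (E ⊔ B): entailed.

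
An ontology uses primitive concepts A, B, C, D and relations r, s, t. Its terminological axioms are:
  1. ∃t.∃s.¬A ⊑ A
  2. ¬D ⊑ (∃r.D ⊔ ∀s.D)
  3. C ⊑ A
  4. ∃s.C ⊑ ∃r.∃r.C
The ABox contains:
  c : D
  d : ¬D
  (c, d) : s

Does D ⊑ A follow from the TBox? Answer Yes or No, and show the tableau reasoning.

1. D ⊑ A  ⇔  (D ⊓ ¬A) unsat w.r.t. T
   open: L(x₀) ⊇ {D, ¬A, ¬C, ∀s.¬C, ∀t.∀s.A}
2. Hence D ⊑ A: not entailed.

No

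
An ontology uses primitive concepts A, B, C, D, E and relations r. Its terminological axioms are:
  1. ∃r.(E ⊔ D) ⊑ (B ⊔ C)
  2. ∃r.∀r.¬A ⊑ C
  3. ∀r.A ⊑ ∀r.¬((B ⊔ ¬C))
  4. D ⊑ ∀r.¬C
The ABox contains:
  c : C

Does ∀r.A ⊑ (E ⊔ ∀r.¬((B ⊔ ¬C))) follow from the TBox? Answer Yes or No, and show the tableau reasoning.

Yes

1. ∀r.A ⊑ (E ⊔ ∀r.¬((B ⊔ ¬C)))  ⇔  (∀r.A ⊓ (¬E ⊓ ∃r.(B ⊔ ¬C))) unsat w.r.t. T
   all branches close; clash {C, ¬C} at an ∃-successor
2. Hence ∀r.A ⊑ (E ⊔ ∀r.¬((B ⊔ ¬C))): entailed.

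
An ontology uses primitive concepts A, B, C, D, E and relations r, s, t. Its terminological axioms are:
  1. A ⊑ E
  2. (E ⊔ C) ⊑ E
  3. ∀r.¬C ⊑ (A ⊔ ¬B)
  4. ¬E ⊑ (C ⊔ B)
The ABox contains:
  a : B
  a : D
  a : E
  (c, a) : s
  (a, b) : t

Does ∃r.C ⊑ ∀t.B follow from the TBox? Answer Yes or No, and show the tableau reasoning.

1. ∃r.C ⊑ ∀t.B  ⇔  (∃r.C ⊓ ∃t.¬B) unsat w.r.t. T
   open: L(x₀) ⊇ {E, ∃r.C, ∃t.¬B} (+ ∃-successors)
2. Hence ∃r.C ⊑ ∀t.B: not entailed.

No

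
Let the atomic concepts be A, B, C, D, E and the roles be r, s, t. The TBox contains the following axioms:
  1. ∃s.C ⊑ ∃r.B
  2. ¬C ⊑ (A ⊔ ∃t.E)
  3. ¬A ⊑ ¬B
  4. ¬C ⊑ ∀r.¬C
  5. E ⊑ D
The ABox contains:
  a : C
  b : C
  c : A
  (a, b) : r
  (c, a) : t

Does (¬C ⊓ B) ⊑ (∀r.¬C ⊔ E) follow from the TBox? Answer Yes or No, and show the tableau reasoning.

Yes

1. (¬C ⊓ B) ⊑ (∀r.¬C ⊔ E)  ⇔  ((¬C ⊓ B) ⊓ (∃r.C ⊓ ¬E)) unsat w.r.t. T
   all branches close; clash {B, ¬B} at x₀
2. Hence (¬C ⊓ B) ⊑ (∀r.¬C ⊔ E): entailed.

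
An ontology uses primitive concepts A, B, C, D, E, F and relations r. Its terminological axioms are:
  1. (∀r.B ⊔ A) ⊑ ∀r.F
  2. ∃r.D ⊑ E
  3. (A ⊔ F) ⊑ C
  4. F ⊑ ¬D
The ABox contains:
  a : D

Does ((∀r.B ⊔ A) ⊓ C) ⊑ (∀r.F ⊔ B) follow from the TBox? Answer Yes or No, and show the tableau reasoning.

Yes

1. ((∀r.B ⊔ A) ⊓ C) ⊑ (∀r.F ⊔ B)  ⇔  (((∀r.B ⊔ A) ⊓ C) ⊓ (∃r.¬F ⊓ ¬B)) unsat w.r.t. T
   all branches close; clash {F, ¬F} at an ∃-successor
2. Hence ((∀r.B ⊔ A) ⊓ C) ⊑ (∀r.F ⊔ B): entailed.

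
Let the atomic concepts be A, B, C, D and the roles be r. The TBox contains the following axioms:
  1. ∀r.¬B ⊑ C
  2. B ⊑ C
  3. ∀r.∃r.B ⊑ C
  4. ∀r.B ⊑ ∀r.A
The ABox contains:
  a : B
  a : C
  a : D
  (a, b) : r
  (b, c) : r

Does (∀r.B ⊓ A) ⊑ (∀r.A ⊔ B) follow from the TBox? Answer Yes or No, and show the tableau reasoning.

1. (∀r.B ⊓ A) ⊑ (∀r.A ⊔ B)  ⇔  ((∀r.B ⊓ A) ⊓ (∃r.¬A ⊓ ¬B)) unsat w.r.t. T
   all branches close; clash {A, ¬A} at an ∃-successor
2. Hence (∀r.B ⊓ A) ⊑ (∀r.A ⊔ B): entailed.

Yes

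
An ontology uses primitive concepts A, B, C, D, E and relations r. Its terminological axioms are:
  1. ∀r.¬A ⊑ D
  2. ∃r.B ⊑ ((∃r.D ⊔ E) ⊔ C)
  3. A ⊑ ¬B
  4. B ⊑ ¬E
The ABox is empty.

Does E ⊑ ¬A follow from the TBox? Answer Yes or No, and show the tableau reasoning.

No

1. E ⊑ ¬A  ⇔  (E ⊓ A) unsat w.r.t. T
   apply at x₀: A⊑¬B
   open: L(x₀) ⊇ {A, E, ¬B, ∀r.¬B, ∃r.A} (+ ∃-successors)
2. Hence E ⊑ ¬A: not entailed.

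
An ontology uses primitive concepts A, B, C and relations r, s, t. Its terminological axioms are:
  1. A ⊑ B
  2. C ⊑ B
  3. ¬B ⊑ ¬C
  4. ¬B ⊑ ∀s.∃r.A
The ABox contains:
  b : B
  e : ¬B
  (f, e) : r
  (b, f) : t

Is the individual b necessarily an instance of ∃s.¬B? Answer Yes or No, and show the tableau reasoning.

1. b : ∃s.¬B?  L(b) = {B} ∪ {∀s.B}
   open: L(b) ⊇ {B, ∀s.B} — b ∉ ∃s.¬B possible
2. Hence b : ∃s.¬B: not entailed.

No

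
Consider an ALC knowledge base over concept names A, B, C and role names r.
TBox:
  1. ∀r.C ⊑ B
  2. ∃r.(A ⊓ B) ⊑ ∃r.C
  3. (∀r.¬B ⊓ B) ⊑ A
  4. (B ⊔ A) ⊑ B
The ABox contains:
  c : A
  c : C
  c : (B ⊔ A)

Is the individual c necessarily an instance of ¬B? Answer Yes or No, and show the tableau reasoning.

1. c : ¬B?  L(c) = {A, C, (B ⊔ A)} ∪ {B}
   open: L(c) ⊇ {A, B, C, ∀r.(¬A ⊔ ¬B)} — c ∉ ¬B possible
2. Hence c : ¬B: not entailed.

No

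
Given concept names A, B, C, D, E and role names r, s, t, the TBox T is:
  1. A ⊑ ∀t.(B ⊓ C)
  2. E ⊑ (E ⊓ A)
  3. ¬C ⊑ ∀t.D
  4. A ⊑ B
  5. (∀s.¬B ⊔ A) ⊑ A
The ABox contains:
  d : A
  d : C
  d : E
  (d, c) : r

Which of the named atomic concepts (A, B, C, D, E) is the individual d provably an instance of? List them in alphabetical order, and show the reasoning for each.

1. d : A?  L(d) = {A, C, E} ∪ {¬A}
   clash {A, ¬A} at d — d ∈ A
2. d : B?  L(d) = {A, C, E} ∪ {¬B}
   clash {B, ¬B} at d — d ∈ B
3. d : C?  L(d) = {A, C, E} ∪ {¬C}
   clash {C, ¬C} at d — d ∈ C
4. d : D?  L(d) = {A, C, E} ∪ {¬D}
   apply at d: A⊑∀t.(B ⊓ C); E⊑(E ⊓ A); A⊑B
   open: L(d) ⊇ {A, B, C, E, ¬D, …} — d ∉ D possible
5. d : E?  L(d) = {A, C, E} ∪ {¬E}
   clash {E, ¬E} at d — d ∈ E
6. Entailed for d: {A, B, C, E}

{A, B, C, E}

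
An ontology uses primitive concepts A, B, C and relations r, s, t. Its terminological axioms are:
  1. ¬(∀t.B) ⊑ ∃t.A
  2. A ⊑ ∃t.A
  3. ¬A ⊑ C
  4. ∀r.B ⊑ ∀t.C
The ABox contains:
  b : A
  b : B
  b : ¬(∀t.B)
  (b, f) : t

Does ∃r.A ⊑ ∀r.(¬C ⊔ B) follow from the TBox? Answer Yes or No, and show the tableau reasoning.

No

1. ∃r.A ⊑ ∀r.(¬C ⊔ B)  ⇔  (∃r.A ⊓ ∃r.(C ⊓ ¬B)) unsat w.r.t. T
   open: L(x₀) ⊇ {A, ∃r.(C ⊓ ¬B), ∃r.A, ∃r.¬B, ∃t.A} (+ ∃-successors)
2. Hence ∃r.A ⊑ ∀r.(¬C ⊔ B): not entailed.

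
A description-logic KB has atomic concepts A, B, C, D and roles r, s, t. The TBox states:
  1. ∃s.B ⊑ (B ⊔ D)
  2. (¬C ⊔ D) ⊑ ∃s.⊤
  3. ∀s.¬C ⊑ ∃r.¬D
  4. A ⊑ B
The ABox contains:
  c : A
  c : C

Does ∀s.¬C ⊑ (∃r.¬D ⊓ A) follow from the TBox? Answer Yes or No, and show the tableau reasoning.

1. ∀s.¬C ⊑ (∃r.¬D ⊓ A)  ⇔  (∀s.¬C ⊓ (∀r.D ⊔ ¬A)) unsat w.r.t. T
   apply at x₀: ∀s.¬C⊑∃r.¬D
   open: L(x₀) ⊇ {C, ¬A, ¬D, ∀s.¬B, ∀s.¬C, …} (+ ∃-successors)
2. Hence ∀s.¬C ⊑ (∃r.¬D ⊓ A): not entailed.

No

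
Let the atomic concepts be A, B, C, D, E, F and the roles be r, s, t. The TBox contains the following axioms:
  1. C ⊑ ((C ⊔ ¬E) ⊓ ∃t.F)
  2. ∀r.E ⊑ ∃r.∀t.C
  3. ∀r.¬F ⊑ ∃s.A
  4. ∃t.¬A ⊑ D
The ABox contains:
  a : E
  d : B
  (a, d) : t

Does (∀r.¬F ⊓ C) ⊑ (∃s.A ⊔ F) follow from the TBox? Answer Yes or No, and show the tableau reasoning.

1. (∀r.¬F ⊓ C) ⊑ (∃s.A ⊔ F)  ⇔  ((∀r.¬F ⊓ C) ⊓ (∀s.¬A ⊓ ¬F)) unsat w.r.t. T
   all branches close; clash {A, ¬A} at an ∃-successor
2. Hence (∀r.¬F ⊓ C) ⊑ (∃s.A ⊔ F): entailed.

Yes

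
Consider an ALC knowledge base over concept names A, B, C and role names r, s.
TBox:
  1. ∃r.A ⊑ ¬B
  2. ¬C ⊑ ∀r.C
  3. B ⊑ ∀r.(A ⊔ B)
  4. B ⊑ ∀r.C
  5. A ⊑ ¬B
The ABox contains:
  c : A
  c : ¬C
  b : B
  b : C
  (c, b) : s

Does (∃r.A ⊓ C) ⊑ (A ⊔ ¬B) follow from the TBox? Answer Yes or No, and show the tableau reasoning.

Yes

1. (∃r.A ⊓ C) ⊑ (A ⊔ ¬B)  ⇔  ((∃r.A ⊓ C) ⊓ (¬A ⊓ B)) unsat w.r.t. T
   all branches close; clash {B, ¬B} at x₀
2. Hence (∃r.A ⊓ C) ⊑ (A ⊔ ¬B): entailed.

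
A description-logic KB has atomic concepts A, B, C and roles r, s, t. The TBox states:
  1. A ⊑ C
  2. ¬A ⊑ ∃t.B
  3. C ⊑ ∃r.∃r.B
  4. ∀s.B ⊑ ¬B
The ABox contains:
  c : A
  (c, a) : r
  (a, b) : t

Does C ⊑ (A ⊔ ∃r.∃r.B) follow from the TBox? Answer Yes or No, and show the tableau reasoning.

1. C ⊑ (A ⊔ ∃r.∃r.B)  ⇔  (C ⊓ (¬A ⊓ ∀r.∀r.¬B)) unsat w.r.t. T
   all branches close; clash {B, ¬B} at an ∃-successor
2. Hence C ⊑ (A ⊔ ∃r.∃r.B): entailed.

Yes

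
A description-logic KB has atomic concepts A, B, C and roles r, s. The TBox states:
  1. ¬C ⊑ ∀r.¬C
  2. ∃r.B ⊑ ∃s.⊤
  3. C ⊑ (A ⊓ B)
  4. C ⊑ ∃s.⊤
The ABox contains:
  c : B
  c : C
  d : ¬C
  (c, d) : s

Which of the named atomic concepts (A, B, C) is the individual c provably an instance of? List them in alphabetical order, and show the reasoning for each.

{A, B, C}

1. c : A?  L(c) = {B, C} ∪ {¬A}
   clash {A, ¬A} at c — c ∈ A
2. c : B?  L(c) = {B, C} ∪ {¬B}
   clash {B, ¬B} at c — c ∈ B
3. c : C?  L(c) = {B, C} ∪ {¬C}
   clash {C, ¬C} at c — c ∈ C
4. Entailed for c: {A, B, C}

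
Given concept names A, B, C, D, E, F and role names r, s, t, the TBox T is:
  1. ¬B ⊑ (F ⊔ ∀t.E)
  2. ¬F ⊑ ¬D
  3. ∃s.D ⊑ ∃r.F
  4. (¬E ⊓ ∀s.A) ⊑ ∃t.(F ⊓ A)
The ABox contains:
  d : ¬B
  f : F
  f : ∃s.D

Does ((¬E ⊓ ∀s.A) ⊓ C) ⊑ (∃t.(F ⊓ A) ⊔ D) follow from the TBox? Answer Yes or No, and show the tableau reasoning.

Yes

1. ((¬E ⊓ ∀s.A) ⊓ C) ⊑ (∃t.(F ⊓ A) ⊔ D)  ⇔  (((¬E ⊓ ∀s.A) ⊓ C) ⊓ (∀t.(¬F ⊔ ¬A) ⊓ ¬D)) unsat w.r.t. T
   all branches close; clash {A, ¬A} at an ∃-successor
2. Hence ((¬E ⊓ ∀s.A) ⊓ C) ⊑ (∃t.(F ⊓ A) ⊔ D): entailed.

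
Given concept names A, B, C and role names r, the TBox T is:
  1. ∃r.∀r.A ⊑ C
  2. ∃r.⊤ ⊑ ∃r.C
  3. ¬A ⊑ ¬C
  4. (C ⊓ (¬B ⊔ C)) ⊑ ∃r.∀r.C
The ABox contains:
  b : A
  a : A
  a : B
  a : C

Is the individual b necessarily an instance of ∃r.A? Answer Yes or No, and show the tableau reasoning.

No

1. b : ∃r.A?  L(b) = {A} ∪ {∀r.¬A}
   open: L(b) ⊇ {A, ¬C, ∀r.¬A, ∀r.∃r.¬A, ∀r.⊥} — b ∉ ∃r.A possible
2. Hence b : ∃r.A: not entailed.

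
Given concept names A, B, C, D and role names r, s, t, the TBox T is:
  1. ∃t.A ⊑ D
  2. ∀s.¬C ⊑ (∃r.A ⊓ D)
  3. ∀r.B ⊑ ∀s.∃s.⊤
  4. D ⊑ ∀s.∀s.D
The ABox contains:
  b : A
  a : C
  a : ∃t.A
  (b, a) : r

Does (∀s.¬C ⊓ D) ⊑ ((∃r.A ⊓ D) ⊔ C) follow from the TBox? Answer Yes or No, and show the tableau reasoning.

1. (∀s.¬C ⊓ D) ⊑ ((∃r.A ⊓ D) ⊔ C)  ⇔  ((∀s.¬C ⊓ D) ⊓ ((∀r.¬A ⊔ ¬D) ⊓ ¬C)) unsat w.r.t. T
   all branches close; clash {D, ¬D} at x₀
2. Hence (∀s.¬C ⊓ D) ⊑ ((∃r.A ⊓ D) ⊔ C): entailed.

Yes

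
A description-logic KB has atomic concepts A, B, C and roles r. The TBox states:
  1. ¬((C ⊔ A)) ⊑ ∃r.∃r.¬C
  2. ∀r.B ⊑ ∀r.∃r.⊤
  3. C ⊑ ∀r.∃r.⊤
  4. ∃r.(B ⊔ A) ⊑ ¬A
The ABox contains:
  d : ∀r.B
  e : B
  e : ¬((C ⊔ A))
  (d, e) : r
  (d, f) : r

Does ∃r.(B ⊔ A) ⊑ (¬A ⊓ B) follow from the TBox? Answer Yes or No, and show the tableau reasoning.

1. ∃r.(B ⊔ A) ⊑ (¬A ⊓ B)  ⇔  (∃r.(B ⊔ A) ⊓ (A ⊔ ¬B)) unsat w.r.t. T
   apply at x₀: ∃r.(B ⊔ A)⊑¬A
   open: L(x₀) ⊇ {¬A, ¬B, ¬C, ∃r.(B ⊔ A), ∃r.¬B, …} (+ ∃-successors)
2. Hence ∃r.(B ⊔ A) ⊑ (¬A ⊓ B): not entailed.

No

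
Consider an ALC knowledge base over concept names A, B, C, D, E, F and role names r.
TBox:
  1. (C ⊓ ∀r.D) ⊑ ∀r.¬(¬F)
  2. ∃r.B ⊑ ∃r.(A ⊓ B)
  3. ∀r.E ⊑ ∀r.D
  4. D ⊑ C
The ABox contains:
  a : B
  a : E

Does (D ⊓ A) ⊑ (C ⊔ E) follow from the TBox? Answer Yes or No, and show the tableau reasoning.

1. (D ⊓ A) ⊑ (C ⊔ E)  ⇔  ((D ⊓ A) ⊓ (¬C ⊓ ¬E)) unsat w.r.t. T
   all branches close; clash {C, ¬C} at x₀
2. Hence (D ⊓ A) ⊑ (C ⊔ E): entailed.

Yes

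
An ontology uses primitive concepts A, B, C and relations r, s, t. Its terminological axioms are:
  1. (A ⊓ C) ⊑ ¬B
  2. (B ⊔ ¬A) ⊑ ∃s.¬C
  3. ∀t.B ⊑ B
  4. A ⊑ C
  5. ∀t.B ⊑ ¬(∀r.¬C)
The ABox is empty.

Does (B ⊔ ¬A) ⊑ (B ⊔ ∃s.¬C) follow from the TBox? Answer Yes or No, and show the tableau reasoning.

1. (B ⊔ ¬A) ⊑ (B ⊔ ∃s.¬C)  ⇔  ((B ⊔ ¬A) ⊓ (¬B ⊓ ∀s.C)) unsat w.r.t. T
   all branches close; clash {B, ¬B} at x₀
2. Hence (B ⊔ ¬A) ⊑ (B ⊔ ∃s.¬C): entailed.

Yes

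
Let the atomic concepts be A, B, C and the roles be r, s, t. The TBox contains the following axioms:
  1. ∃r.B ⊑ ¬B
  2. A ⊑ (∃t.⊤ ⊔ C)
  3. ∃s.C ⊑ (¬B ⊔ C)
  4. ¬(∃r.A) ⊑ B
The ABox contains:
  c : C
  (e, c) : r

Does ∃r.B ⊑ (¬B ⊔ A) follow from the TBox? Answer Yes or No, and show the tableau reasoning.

1. ∃r.B ⊑ (¬B ⊔ A)  ⇔  (∃r.B ⊓ (B ⊓ ¬A)) unsat w.r.t. T
   all branches close; clash {B, ¬B} at x₀
2. Hence ∃r.B ⊑ (¬B ⊔ A): entailed.

Yes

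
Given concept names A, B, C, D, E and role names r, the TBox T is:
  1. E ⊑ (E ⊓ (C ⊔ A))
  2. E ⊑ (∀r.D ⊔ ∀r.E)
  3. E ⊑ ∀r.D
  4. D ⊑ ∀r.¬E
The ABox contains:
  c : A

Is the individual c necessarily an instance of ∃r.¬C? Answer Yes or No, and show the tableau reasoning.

No

1. c : ∃r.¬C?  L(c) = {A} ∪ {∀r.C}
   open: L(c) ⊇ {A, ¬D, ¬E, ∀r.C} — c ∉ ∃r.¬C possible
2. Hence c : ∃r.¬C: not entailed.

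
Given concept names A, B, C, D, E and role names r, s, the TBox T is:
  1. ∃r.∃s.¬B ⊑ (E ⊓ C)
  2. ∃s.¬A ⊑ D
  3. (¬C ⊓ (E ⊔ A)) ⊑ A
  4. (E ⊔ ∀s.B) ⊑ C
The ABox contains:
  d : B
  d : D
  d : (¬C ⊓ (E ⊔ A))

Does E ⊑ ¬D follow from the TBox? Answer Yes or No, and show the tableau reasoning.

1. E ⊑ ¬D  ⇔  (E ⊓ D) unsat w.r.t. T
   open: L(x₀) ⊇ {C, D, E, ∀r.∀s.B}
2. Hence E ⊑ ¬D: not entailed.

No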